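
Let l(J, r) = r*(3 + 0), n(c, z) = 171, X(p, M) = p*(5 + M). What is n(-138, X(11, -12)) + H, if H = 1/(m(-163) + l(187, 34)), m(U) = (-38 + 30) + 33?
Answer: 21718/127 ≈ 171.01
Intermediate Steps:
m(U) = 25 (m(U) = -8 + 33 = 25)
l(J, r) = 3*r (l(J, r) = r*3 = 3*r)
H = 1/127 (H = 1/(25 + 3*34) = 1/(25 + 102) = 1/127 ≈ 0.0078740)
n(-138, X(11, -12)) + H = 171 + 1/127 = 21718/127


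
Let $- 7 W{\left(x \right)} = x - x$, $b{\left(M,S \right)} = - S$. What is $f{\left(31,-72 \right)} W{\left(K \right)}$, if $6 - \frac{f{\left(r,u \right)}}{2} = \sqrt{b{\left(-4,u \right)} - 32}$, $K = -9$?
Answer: $0$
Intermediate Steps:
$f{\left(r,u \right)} = 12 - 2 \sqrt{-32 - u}$ ($f{\left(r,u \right)} = 12 - 2 \sqrt{- u - 32} = 12 - 2 \sqrt{-32 - u}$)
$W{\left(x \right)} = 0$ ($W{\left(x \right)} = - \frac{x - x}{7} = \left(- \frac{1}{7}\right) 0 = 0$)
$f{\left(31,-72 \right)} W{\left(K \right)} = \left(12 - 2 \sqrt{-32 - -72}\right) 0 = \left(12 - 2 \sqrt{-32 + 72}\right) 0 = \left(12 - 2 \sqrt{40}\right) 0 = \left(12 - 2 \cdot 2 \sqrt{10}\right) 0 = \left(12 - 4 \sqrt{10}\right) 0 = 0$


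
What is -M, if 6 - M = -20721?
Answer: -20727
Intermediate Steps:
M = 20727 (M = 6 - 1*(-20721) = 6 + 20721 = 20727)
-M = -1*20727 = -20727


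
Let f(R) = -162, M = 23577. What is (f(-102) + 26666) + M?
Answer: 50081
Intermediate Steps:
(f(-102) + 26666) + M = (-162 + 26666) + 23577 = 26504 + 23577 = 50081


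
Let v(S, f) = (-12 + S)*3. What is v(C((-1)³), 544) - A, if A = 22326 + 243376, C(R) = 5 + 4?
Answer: -265711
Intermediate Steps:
C(R) = 9
A = 265702
v(S, f) = -36 + 3*S
v(C((-1)³), 544) - A = (-36 + 3*9) - 1*265702 = (-36 + 27) - 265702 = -9 - 265702 = -265711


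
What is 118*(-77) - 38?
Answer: -9124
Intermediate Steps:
118*(-77) - 38 = -9086 - 38 = -9124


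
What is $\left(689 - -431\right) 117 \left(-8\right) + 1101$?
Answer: $-1047219$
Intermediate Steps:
$\left(689 - -431\right) 117 \left(-8\right) + 1101 = \left(689 + 431\right) \left(-936\right) + 1101 = 1120 \left(-936\right) + 1101 = -1048320 + 1101 = -1047219$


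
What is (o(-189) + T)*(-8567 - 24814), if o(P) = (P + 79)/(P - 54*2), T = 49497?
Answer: -4956815161/3 ≈ -1.6523e+9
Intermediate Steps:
o(P) = (79 + P)/(-108 + P) (o(P) = (79 + P)/(P - 108) = (79 + P)/(-108 + P))
(o(-189) + T)*(-8567 - 24814) = ((79 - 189)/(-108 - 189) + 49497)*(-8567 - 24814) = (-110/(-297) + 49497)*(-33381) = (-1/297*(-110) + 49497)*(-33381) = (10/27 + 49497)*(-33381) = (1336429/27)*(-33381) = -4956815161/3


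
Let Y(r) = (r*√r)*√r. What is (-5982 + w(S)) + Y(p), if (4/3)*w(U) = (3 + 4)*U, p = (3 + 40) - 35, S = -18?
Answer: -12025/2 ≈ -6012.5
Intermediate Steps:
p = 8 (p = 43 - 35 = 8)
Y(r) = r² (Y(r) = r^(3/2)*√r = r²)
w(U) = 21*U/4 (w(U) = 3*((3 + 4)*U)/4 = 3*(7*U)/4 = 21*U/4)
(-5982 + w(S)) + Y(p) = (-5982 + (21/4)*(-18)) + 8² = (-5982 - 189/2) + 64 = -12153/2 + 64 = -12025/2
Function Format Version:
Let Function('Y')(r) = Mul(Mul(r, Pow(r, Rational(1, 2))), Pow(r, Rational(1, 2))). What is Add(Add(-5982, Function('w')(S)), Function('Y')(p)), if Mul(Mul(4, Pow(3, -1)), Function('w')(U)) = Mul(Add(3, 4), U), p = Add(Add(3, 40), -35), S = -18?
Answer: Rational(-12025, 2) ≈ -6012.5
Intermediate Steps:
p = 8 (p = Add(43, -35) = 8)
Function('Y')(r) = Pow(r, 2) (Function('Y')(r) = Mul(Pow(r, Rational(3, 2)), Pow(r, Rational(1, 2))) = Pow(r, 2))
Function('w')(U) = Mul(Rational(21, 4), U) (Function('w')(U) = Mul(Rational(3, 4), Mul(Add(3, 4), U)) = Mul(Rational(3, 4), Mul(7, U)) = Mul(Rational(21, 4), U))
Add(Add(-5982, Function('w')(S)), Function('Y')(p)) = Add(Add(-5982, Mul(Rational(21, 4), -18)), Pow(8, 2)) = Add(Add(-5982, Rational(-189, 2)), 64) = Add(Rational(-12153, 2), 64) = Rational(-12025, 2)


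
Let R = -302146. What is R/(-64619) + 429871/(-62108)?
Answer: -9012150381/4013356852 ≈ -2.2455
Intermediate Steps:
R/(-64619) + 429871/(-62108) = -302146/(-64619) + 429871/(-62108) = -302146*(-1/64619) + 429871*(-1/62108) = 302146/64619 - 429871/62108 = -9012150381/4013356852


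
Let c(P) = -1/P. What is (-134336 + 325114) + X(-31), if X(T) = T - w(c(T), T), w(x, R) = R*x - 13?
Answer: 190761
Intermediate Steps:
w(x, R) = -13 + R*x
X(T) = 14 + T (X(T) = T - (-13 + T*(-1/T)) = T - (-13 - 1) = T - 1*(-14) = T + 14 = 14 + T)
(-134336 + 325114) + X(-31) = (-134336 + 325114) + (14 - 31) = 190778 - 17 = 190761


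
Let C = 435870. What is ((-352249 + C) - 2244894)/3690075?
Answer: -2161273/3690075 ≈ -0.58570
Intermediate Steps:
((-352249 + C) - 2244894)/3690075 = ((-352249 + 435870) - 2244894)/3690075 = (83621 - 2244894)*(1/3690075) = -2161273*1/3690075 = -2161273/3690075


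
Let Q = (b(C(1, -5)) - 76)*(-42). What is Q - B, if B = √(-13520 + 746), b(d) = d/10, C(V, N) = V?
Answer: 15939/5 - I*√12774 ≈ 3187.8 - 113.02*I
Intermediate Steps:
b(d) = d/10 (b(d) = d*(⅒) = d/10)
B = I*√12774 (B = √(-12774) = I*√12774 ≈ 113.02*I)
Q = 15939/5 (Q = ((⅒)*1 - 76)*(-42) = (⅒ - 76)*(-42) = -759/10*(-42) = 15939/5 ≈ 3187.8)
Q - B = 15939/5 - I*√12774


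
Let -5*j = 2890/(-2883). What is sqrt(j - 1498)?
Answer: 2*I*sqrt(3238617)/93 ≈ 38.701*I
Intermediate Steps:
j = 578/2883 (j = -578/(-2883) = -578*(-1)/2883 = -1/5*(-2890/2883) = 578/2883 ≈ 0.20049)
sqrt(j - 1498) = sqrt(578/2883 - 1498) = sqrt(-4318156/2883) = 2*I*sqrt(3238617)/93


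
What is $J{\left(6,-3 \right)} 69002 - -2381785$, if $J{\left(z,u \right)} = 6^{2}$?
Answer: $4865857$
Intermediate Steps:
$J{\left(z,u \right)} = 36$
$J{\left(6,-3 \right)} 69002 - -2381785 = 36 \cdot 69002 - -2381785 = 2484072 + 2381785 = 4865857$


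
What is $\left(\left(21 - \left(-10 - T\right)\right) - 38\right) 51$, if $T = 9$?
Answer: $102$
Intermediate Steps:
$\left(\left(21 - \left(-10 - T\right)\right) - 38\right) 51 = \left(\left(21 - \left(-10 - 9\right)\right) - 38\right) 51 = \left(\left(21 - -19\right) - 38\right) 51 = \left(\left(21 + 19\right) - 38\right) 51 = \left(40 - 38\right) 51 = 2 \cdot 51 = 102$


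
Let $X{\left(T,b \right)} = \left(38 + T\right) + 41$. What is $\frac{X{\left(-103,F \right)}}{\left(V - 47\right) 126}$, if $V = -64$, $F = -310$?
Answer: $\frac{4}{2331} \approx 0.001716$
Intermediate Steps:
$X{\left(T,b \right)} = 79 + T$
$\frac{X{\left(-103,F \right)}}{\left(V - 47\right) 126} = \frac{79 - 103}{\left(-64 - 47\right) 126} = - \frac{24}{\left(-111\right) 126} = - \frac{24}{-13986} = \left(-24\right) \left(- \frac{1}{13986}\right) = \frac{4}{2331}$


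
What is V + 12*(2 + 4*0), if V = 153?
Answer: 177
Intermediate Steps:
V + 12*(2 + 4*0) = 153 + 12*(2 + 4*0) = 153 + 12*(2 + 0) = 153 + 12*2 = 153 + 24 = 177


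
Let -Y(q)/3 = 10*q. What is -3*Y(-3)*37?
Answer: -9990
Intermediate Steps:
Y(q) = -30*q
-3*Y(-3)*37 = -(-90)*(-3)*37 = -3*90*37 = -270*37 = -9990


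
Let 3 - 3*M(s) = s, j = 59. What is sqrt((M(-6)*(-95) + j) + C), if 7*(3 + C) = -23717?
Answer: 2*I*sqrt(44310)/7 ≈ 60.143*I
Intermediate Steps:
M(s) = 1 - s/3
C = -23738/7 (C = -3 + (1/7)*(-23717) = -3 - 23717/7 = -23738/7 ≈ -3391.1)
sqrt((M(-6)*(-95) + j) + C) = sqrt(((1 - 1/3*(-6))*(-95) + 59) - 23738/7) = sqrt(((1 + 2)*(-95) + 59) - 23738/7) = sqrt((3*(-95) + 59) - 23738/7) = sqrt((-285 + 59) - 23738/7) = sqrt(-226 - 23738/7) = sqrt(-25320/7) = 2*I*sqrt(44310)/7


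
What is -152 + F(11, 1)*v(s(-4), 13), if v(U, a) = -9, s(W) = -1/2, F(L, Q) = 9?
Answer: -233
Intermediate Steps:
s(W) = -½ (s(W) = -1*½ = -½)
-152 + F(11, 1)*v(s(-4), 13) = -152 + 9*(-9) = -152 - 81 = -233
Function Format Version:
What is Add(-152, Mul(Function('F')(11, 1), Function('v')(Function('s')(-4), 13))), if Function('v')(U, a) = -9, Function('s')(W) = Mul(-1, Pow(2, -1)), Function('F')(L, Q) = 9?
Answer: -233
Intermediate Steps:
Function('s')(W) = Rational(-1, 2) (Function('s')(W) = Mul(-1, Rational(1, 2)) = Rational(-1, 2))
Add(-152, Mul(Function('F')(11, 1), Function('v')(Function('s')(-4), 13))) = Add(-152, Mul(9, -9)) = Add(-152, -81) = -233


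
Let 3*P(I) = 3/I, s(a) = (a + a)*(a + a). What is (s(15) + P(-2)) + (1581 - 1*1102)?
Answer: 2757/2 ≈ 1378.5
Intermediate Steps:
s(a) = 4*a² (s(a) = (2*a)*(2*a) = 4*a²)
P(I) = 1/I (P(I) = (3/I)/3 = 1/I)
(s(15) + P(-2)) + (1581 - 1*1102) = (4*15² + 1/(-2)) + (1581 - 1*1102) = (4*225 - ½) + (1581 - 1102) = (900 - ½) + 479 = 1799/2 + 479 = 2757/2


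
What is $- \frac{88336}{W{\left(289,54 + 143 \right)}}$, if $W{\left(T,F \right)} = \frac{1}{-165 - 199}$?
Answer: $32154304$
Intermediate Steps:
$W{\left(T,F \right)} = - \frac{1}{364}$ ($W{\left(T,F \right)} = \frac{1}{-364} = - \frac{1}{364}$)
$- \frac{88336}{W{\left(289,54 + 143 \right)}} = - \frac{88336}{- \frac{1}{364}} = \left(-88336\right) \left(-364\right) = 32154304$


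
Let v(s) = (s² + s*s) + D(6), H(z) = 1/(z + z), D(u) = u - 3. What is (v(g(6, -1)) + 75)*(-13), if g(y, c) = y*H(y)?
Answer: -2041/2 ≈ -1020.5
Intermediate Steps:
D(u) = -3 + u
H(z) = 1/(2*z)
g(y, c) = ½ (g(y, c) = y*(1/(2*y)) = ½)
v(s) = 3 + 2*s² (v(s) = (s² + s*s) + (-3 + 6) = (s² + s²) + 3 = 2*s² + 3 = 3 + 2*s²)
(v(g(6, -1)) + 75)*(-13) = ((3 + 2*(½)²) + 75)*(-13) = ((3 + 2*(¼)) + 75)*(-13) = ((3 + ½) + 75)*(-13) = (7/2 + 75)*(-13) = (157/2)*(-13) = -2041/2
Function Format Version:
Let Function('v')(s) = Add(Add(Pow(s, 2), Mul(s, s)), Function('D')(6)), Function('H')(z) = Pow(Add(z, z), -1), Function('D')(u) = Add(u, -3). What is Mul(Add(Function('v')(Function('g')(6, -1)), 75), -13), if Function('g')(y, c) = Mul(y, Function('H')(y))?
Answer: Rational(-2041, 2) ≈ -1020.5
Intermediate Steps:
Function('D')(u) = Add(-3, u)
Function('H')(z) = Mul(Rational(1, 2), Pow(z, -1)) (Function('H')(z) = Pow(Mul(2, z), -1) = Mul(Rational(1, 2), Pow(z, -1)))
Function('g')(y, c) = Rational(1, 2) (Function('g')(y, c) = Mul(y, Mul(Rational(1, 2), Pow(y, -1))) = Rational(1, 2))
Function('v')(s) = Add(3, Mul(2, Pow(s, 2))) (Function('v')(s) = Add(Add(Pow(s, 2), Mul(s, s)), Add(-3, 6)) = Add(Add(Pow(s, 2), Pow(s, 2)), 3) = Add(Mul(2, Pow(s, 2)), 3) = Add(3, Mul(2, Pow(s, 2))))
Mul(Add(Function('v')(Function('g')(6, -1)), 75), -13) = Mul(Add(Add(3, Mul(2, Pow(Rational(1, 2), 2))), 75), -13) = Mul(Add(Add(3, Mul(2, Rational(1, 4))), 75), -13) = Mul(Add(Add(3, Rational(1, 2)), 75), -13) = Mul(Add(Rational(7, 2), 75), -13) = Mul(Rational(157, 2), -13) = Rational(-2041, 2)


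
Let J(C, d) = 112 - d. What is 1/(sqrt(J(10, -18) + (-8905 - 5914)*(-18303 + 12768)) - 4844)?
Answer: 4844/58558959 + sqrt(82023295)/58558959 ≈ 0.00023738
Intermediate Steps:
1/(sqrt(J(10, -18) + (-8905 - 5914)*(-18303 + 12768)) - 4844) = 1/(sqrt((112 - 1*(-18)) + (-8905 - 5914)*(-18303 + 12768)) - 4844) = 1/(sqrt((112 + 18) - 14819*(-5535)) - 4844) = 1/(sqrt(130 + 82023165) - 4844) = 1/(sqrt(82023295) - 4844) = 1/(-4844 + sqrt(82023295))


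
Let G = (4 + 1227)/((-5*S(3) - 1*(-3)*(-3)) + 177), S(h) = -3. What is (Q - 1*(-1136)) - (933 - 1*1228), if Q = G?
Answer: 263104/183 ≈ 1437.7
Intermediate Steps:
G = 1231/183 (G = (4 + 1227)/((-5*(-3) - 1*(-3)*(-3)) + 177) = 1231/((15 + 3*(-3)) + 177) = 1231/((15 - 9) + 177) = 1231/(6 + 177) = 1231/183 ≈ 6.7268)
Q = 1231/183 ≈ 6.7268
(Q - 1*(-1136)) - (933 - 1*1228) = (1231/183 - 1*(-1136)) - (933 - 1*1228) = (1231/183 + 1136) - (933 - 1228) = 209119/183 - 1*(-295) = 209119/183 + 295 = 263104/183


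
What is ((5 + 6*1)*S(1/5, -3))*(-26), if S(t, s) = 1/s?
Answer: 286/3 ≈ 95.333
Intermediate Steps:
((5 + 6*1)*S(1/5, -3))*(-26) = ((5 + 6*1)/(-3))*(-26) = ((5 + 6)*(-⅓))*(-26) = (11*(-⅓))*(-26) = -11/3*(-26) = 286/3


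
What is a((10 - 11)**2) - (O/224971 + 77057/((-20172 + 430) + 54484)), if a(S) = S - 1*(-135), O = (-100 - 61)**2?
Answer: 1044732039823/7815942482 ≈ 133.67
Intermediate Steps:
O = 25921 (O = (-161)**2 = 25921)
a(S) = 135 + S (a(S) = S + 135 = 135 + S)
a((10 - 11)**2) - (O/224971 + 77057/((-20172 + 430) + 54484)) = (135 + (10 - 11)**2) - (25921/224971 + 77057/((-20172 + 430) + 54484)) = (135 + (-1)**2) - (25921*(1/224971) + 77057/(-19742 + 54484)) = (135 + 1) - (25921/224971 + 77057/34742) = 136 - (25921/224971 + 77057*(1/34742)) = 136 - (25921/224971 + 77057/34742) = 136 - 1*18236137729/7815942482 = 136 - 18236137729/7815942482 = 1044732039823/7815942482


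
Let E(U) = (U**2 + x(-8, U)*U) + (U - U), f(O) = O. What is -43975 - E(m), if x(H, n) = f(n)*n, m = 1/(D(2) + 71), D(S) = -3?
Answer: -13827147269/314432 ≈ -43975.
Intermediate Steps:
m = 1/68 (m = 1/(-3 + 71) = 1/68 ≈ 0.014706)
x(H, n) = n**2 (x(H, n) = n*n = n**2)
E(U) = U**2 + U**3 (E(U) = (U**2 + U**2*U) + (U - U) = (U**2 + U**3) + 0 = U**2 + U**3)
-43975 - E(m) = -43975 - (1/68)**2*(1 + 1/68) = -43975 - 69/(4624*68) = -43975 - 1*69/314432 = -43975 - 69/314432 = -13827147269/314432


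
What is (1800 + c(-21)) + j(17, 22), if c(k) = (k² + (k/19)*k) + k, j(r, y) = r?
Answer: 42944/19 ≈ 2260.2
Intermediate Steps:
c(k) = k + 20*k²/19 (c(k) = (k² + (k*(1/19))*k) + k = (k² + (k/19)*k) + k = (k² + k²/19) + k = 20*k²/19 + k = k + 20*k²/19)
(1800 + c(-21)) + j(17, 22) = (1800 + (1/19)*(-21)*(19 + 20*(-21))) + 17 = (1800 + (1/19)*(-21)*(19 - 420)) + 17 = (1800 + (1/19)*(-21)*(-401)) + 17 = (1800 + 8421/19) + 17 = 42621/19 + 17 = 42944/19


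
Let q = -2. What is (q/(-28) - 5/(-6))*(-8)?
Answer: -152/21 ≈ -7.2381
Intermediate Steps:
(q/(-28) - 5/(-6))*(-8) = (-2/(-28) - 5/(-6))*(-8) = (-2*(-1/28) - 5*(-⅙))*(-8) = (1/14 + ⅚)*(-8) = (19/21)*(-8) = -152/21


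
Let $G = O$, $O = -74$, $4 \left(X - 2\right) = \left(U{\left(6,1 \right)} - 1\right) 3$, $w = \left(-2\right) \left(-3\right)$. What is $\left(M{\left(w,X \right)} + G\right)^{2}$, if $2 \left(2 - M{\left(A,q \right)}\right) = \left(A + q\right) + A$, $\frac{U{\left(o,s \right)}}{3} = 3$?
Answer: $6724$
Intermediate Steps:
$U{\left(o,s \right)} = 9$ ($U{\left(o,s \right)} = 3 \cdot 3 = 9$)
$w = 6$
$X = 8$ ($X = 2 + \frac{\left(9 - 1\right) 3}{4} = 2 + \frac{8 \cdot 3}{4} = 2 + \frac{1}{4} \cdot 24 = 2 + 6 = 8$)
$M{\left(A,q \right)} = 2 - A - \frac{q}{2}$ ($M{\left(A,q \right)} = 2 - \frac{\left(A + q\right) + A}{2} = 2 - \frac{q + 2 A}{2} = 2 - \left(A + \frac{q}{2}\right) = 2 - A - \frac{q}{2}$)
$G = -74$
$\left(M{\left(w,X \right)} + G\right)^{2} = \left(\left(2 - 6 - 4\right) - 74\right)^{2} = \left(-8 - 74\right)^{2} = \left(-82\right)^{2} = 6724$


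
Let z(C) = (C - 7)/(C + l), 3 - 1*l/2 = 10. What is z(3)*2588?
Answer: 10352/11 ≈ 941.09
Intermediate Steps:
l = -14 (l = 6 - 2*10 = 6 - 20 = -14)
z(C) = (-7 + C)/(-14 + C) (z(C) = (C - 7)/(C - 14) = (-7 + C)/(-14 + C))
z(3)*2588 = ((-7 + 3)/(-14 + 3))*2588 = (-4/(-11))*2588 = -1/11*(-4)*2588 = (4/11)*2588 = 10352/11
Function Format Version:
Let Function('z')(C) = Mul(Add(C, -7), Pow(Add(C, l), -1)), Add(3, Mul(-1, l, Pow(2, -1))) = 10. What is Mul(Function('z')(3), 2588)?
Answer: Rational(10352, 11) ≈ 941.09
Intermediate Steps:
l = -14 (l = Add(6, Mul(-2, 10)) = Add(6, -20) = -14)
Function('z')(C) = Mul(Pow(Add(-14, C), -1), Add(-7, C)) (Function('z')(C) = Mul(Add(C, -7), Pow(Add(C, -14), -1)) = Mul(Add(-7, C), Pow(Add(-14, C), -1)) = Mul(Pow(Add(-14, C), -1), Add(-7, C)))
Mul(Function('z')(3), 2588) = Mul(Mul(Pow(Add(-14, 3), -1), Add(-7, 3)), 2588) = Mul(Mul(Pow(-11, -1), -4), 2588) = Mul(Mul(Rational(-1, 11), -4), 2588) = Mul(Rational(4, 11), 2588) = Rational(10352, 11)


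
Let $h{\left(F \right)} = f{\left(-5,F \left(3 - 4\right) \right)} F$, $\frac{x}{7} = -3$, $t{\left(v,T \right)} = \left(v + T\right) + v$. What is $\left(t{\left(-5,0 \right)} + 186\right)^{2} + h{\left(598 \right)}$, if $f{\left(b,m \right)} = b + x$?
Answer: $15428$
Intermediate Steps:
$t{\left(v,T \right)} = T + 2 v$ ($t{\left(v,T \right)} = \left(T + v\right) + v = T + 2 v$)
$x = -21$ ($x = 7 \left(-3\right) = -21$)
$f{\left(b,m \right)} = -21 + b$ ($f{\left(b,m \right)} = b - 21 = -21 + b$)
$h{\left(F \right)} = - 26 F$ ($h{\left(F \right)} = \left(-21 - 5\right) F = - 26 F$)
$\left(t{\left(-5,0 \right)} + 186\right)^{2} + h{\left(598 \right)} = \left(\left(0 + 2 \left(-5\right)\right) + 186\right)^{2} - 15548 = \left(\left(0 - 10\right) + 186\right)^{2} - 15548 = \left(-10 + 186\right)^{2} - 15548 = 176^{2} - 15548 = 30976 - 15548 = 15428$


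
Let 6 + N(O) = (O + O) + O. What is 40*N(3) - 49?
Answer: 71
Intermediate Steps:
N(O) = -6 + 3*O (N(O) = -6 + ((O + O) + O) = -6 + (2*O + O) = -6 + 3*O)
40*N(3) - 49 = 40*(-6 + 3*3) - 49 = 40*(-6 + 9) - 49 = 40*3 - 49 = 120 - 49 = 71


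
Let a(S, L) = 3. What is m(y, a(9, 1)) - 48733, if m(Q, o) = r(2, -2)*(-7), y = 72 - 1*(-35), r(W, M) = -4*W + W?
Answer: -48691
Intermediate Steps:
r(W, M) = -3*W
y = 107 (y = 72 + 35 = 107)
m(Q, o) = 42 (m(Q, o) = -3*2*(-7) = -6*(-7) = 42)
m(y, a(9, 1)) - 48733 = 42 - 48733 = -48691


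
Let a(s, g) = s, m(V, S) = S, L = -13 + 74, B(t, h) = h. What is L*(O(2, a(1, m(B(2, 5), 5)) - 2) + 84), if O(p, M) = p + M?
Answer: 5185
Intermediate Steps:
L = 61
O(p, M) = M + p
L*(O(2, a(1, m(B(2, 5), 5)) - 2) + 84) = 61*(((1 - 2) + 2) + 84) = 61*((-1 + 2) + 84) = 61*(1 + 84) = 61*85 = 5185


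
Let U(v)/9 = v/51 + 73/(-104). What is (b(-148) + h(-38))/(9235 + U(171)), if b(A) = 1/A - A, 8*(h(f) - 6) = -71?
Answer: 9493055/605677531 ≈ 0.015673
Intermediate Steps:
h(f) = -23/8 (h(f) = 6 + (1/8)*(-71) = 6 - 71/8 = -23/8)
U(v) = -657/104 + 3*v/17 (U(v) = 9*(v/51 + 73/(-104)) = 9*(v*(1/51) + 73*(-1/104)) = 9*(v/51 - 73/104) = 9*(-73/104 + v/51) = -657/104 + 3*v/17)
(b(-148) + h(-38))/(9235 + U(171)) = ((1/(-148) - 1*(-148)) - 23/8)/(9235 + (-657/104 + (3/17)*171)) = ((-1/148 + 148) - 23/8)/(9235 + (-657/104 + 513/17)) = (21903/148 - 23/8)/(9235 + 42183/1768) = 42955/(296*(16369663/1768)) = (42955/296)*(1768/16369663) = 9493055/605677531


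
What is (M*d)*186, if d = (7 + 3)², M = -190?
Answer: -3534000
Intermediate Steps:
d = 100 (d = 10² = 100)
(M*d)*186 = -190*100*186 = -19000*186 = -3534000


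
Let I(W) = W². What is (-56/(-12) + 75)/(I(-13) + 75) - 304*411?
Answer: -91458769/732 ≈ -1.2494e+5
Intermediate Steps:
(-56/(-12) + 75)/(I(-13) + 75) - 304*411 = (-56/(-12) + 75)/((-13)² + 75) - 304*411 = (-56*(-1/12) + 75)/(169 + 75) - 124944 = (14/3 + 75)/244 - 124944 = (239/3)*(1/244) - 124944 = 239/732 - 124944 = -91458769/732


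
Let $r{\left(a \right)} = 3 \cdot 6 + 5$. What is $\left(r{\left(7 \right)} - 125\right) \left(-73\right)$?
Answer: $7446$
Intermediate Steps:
$r{\left(a \right)} = 23$ ($r{\left(a \right)} = 18 + 5 = 23$)
$\left(r{\left(7 \right)} - 125\right) \left(-73\right) = \left(23 - 125\right) \left(-73\right) = \left(-102\right) \left(-73\right) = 7446$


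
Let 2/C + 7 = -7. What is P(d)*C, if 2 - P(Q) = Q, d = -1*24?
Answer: -26/7 ≈ -3.7143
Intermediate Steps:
d = -24
C = -⅐ (C = 2/(-7 - 7) = 2/(-14) = 2*(-1/14) = -⅐ ≈ -0.14286)
P(Q) = 2 - Q
P(d)*C = (2 - 1*(-24))*(-⅐) = (2 + 24)*(-⅐) = 26*(-⅐) = -26/7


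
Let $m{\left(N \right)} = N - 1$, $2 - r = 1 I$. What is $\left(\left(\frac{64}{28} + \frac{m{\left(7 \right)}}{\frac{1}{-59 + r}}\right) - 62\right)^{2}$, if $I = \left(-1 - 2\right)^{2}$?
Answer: $\frac{10176100}{49} \approx 2.0768 \cdot 10^{5}$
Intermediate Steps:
$I = 9$ ($I = \left(-3\right)^{2} = 9$)
$r = -7$ ($r = 2 - 1 \cdot 9 = 2 - 9 = -7$)
$m{\left(N \right)} = -1 + N$
$\left(\left(\frac{64}{28} + \frac{m{\left(7 \right)}}{\frac{1}{-59 + r}}\right) - 62\right)^{2} = \left(\left(\frac{64}{28} + \frac{-1 + 7}{\frac{1}{-59 - 7}}\right) - 62\right)^{2} = \left(\left(64 \cdot \frac{1}{28} + \frac{6}{\frac{1}{-66}}\right) - 62\right)^{2} = \left(\left(\frac{16}{7} + \frac{6}{- \frac{1}{66}}\right) - 62\right)^{2} = \left(\left(\frac{16}{7} + 6 \left(-66\right)\right) - 62\right)^{2} = \left(\left(\frac{16}{7} - 396\right) - 62\right)^{2} = \left(- \frac{2756}{7} - 62\right)^{2} = \left(- \frac{3190}{7}\right)^{2} = \frac{10176100}{49}$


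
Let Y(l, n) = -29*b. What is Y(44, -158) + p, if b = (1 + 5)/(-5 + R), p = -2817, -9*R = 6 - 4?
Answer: -130833/47 ≈ -2783.7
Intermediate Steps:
R = -2/9 (R = -(6 - 4)/9 = -⅑*2 = -2/9 ≈ -0.22222)
b = -54/47 (b = (1 + 5)/(-5 - 2/9) = 6/(-47/9) = 6*(-9/47) = -54/47 ≈ -1.1489)
Y(l, n) = 1566/47 (Y(l, n) = -29*(-54/47) = 1566/47)
Y(44, -158) + p = 1566/47 - 2817 = -130833/47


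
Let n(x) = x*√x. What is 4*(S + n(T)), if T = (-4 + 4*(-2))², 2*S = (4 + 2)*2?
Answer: 6936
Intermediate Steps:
S = 6 (S = ((4 + 2)*2)/2 = (6*2)/2 = (½)*12 = 6)
T = 144 (T = (-4 - 8)² = (-12)² = 144)
n(x) = x^(3/2)
4*(S + n(T)) = 4*(6 + 144^(3/2)) = 4*(6 + 1728) = 4*1734 = 6936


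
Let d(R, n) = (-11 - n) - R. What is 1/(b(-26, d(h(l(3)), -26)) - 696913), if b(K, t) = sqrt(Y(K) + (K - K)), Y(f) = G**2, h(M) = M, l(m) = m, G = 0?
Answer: -1/696913 ≈ -1.4349e-6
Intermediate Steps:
Y(f) = 0 (Y(f) = 0**2 = 0)
d(R, n) = -11 - R - n
b(K, t) = 0 (b(K, t) = sqrt(0 + (K - K)) = sqrt(0 + 0) = sqrt(0) = 0)
1/(b(-26, d(h(l(3)), -26)) - 696913) = 1/(0 - 696913) = 1/(-696913) = -1/696913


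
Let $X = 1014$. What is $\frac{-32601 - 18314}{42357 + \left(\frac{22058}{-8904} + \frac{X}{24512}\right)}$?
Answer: $- \frac{694527849120}{577755558731} \approx -1.2021$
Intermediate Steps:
$\frac{-32601 - 18314}{42357 + \left(\frac{22058}{-8904} + \frac{X}{24512}\right)} = \frac{-32601 - 18314}{42357 + \left(\frac{22058}{-8904} + \frac{1014}{24512}\right)} = - \frac{50915}{42357 + \left(22058 \left(- \frac{1}{8904}\right) + 1014 \cdot \frac{1}{24512}\right)} = - \frac{50915}{42357 + \left(- \frac{11029}{4452} + \frac{507}{12256}\right)} = - \frac{50915}{42357 - \frac{33228565}{13640928}} = - \frac{50915}{\frac{577755558731}{13640928}} = \left(-50915\right) \frac{13640928}{577755558731} = - \frac{694527849120}{577755558731}$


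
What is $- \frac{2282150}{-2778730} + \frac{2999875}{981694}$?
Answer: $\frac{1057621562085}{272786256862} \approx 3.8771$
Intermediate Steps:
$- \frac{2282150}{-2778730} + \frac{2999875}{981694} = \left(-2282150\right) \left(- \frac{1}{2778730}\right) + 2999875 \cdot \frac{1}{981694} = \frac{228215}{277873} + \frac{2999875}{981694} = \frac{1057621562085}{272786256862}$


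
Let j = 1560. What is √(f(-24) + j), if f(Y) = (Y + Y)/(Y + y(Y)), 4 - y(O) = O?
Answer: 6*√43 ≈ 39.345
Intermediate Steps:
y(O) = 4 - O
f(Y) = Y/2 (f(Y) = (Y + Y)/(Y + (4 - Y)) = (2*Y)/4 = (2*Y)*(¼) = Y/2)
√(f(-24) + j) = √((½)*(-24) + 1560) = √(-12 + 1560) = √1548 = 6*√43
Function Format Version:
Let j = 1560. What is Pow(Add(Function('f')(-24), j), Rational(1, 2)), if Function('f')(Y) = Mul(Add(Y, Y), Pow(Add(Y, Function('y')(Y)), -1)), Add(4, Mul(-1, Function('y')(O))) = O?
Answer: Mul(6, Pow(43, Rational(1, 2))) ≈ 39.345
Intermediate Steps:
Function('y')(O) = Add(4, Mul(-1, O))
Function('f')(Y) = Mul(Rational(1, 2), Y) (Function('f')(Y) = Mul(Add(Y, Y), Pow(Add(Y, Add(4, Mul(-1, Y))), -1)) = Mul(Mul(2, Y), Pow(4, -1)) = Mul(Mul(2, Y), Rational(1, 4)) = Mul(Rational(1, 2), Y))
Pow(Add(Function('f')(-24), j), Rational(1, 2)) = Pow(Add(Mul(Rational(1, 2), -24), 1560), Rational(1, 2)) = Pow(Add(-12, 1560), Rational(1, 2)) = Pow(1548, Rational(1, 2)) = Mul(6, Pow(43, Rational(1, 2)))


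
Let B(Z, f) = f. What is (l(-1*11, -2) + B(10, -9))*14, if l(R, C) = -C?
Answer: -98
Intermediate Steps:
(l(-1*11, -2) + B(10, -9))*14 = (-1*(-2) - 9)*14 = (2 - 9)*14 = -7*14 = -98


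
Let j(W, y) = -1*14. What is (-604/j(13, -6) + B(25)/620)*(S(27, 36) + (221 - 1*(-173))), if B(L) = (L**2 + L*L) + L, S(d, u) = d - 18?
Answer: 510029/28 ≈ 18215.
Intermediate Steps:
j(W, y) = -14
S(d, u) = -18 + d
B(L) = L + 2*L**2 (B(L) = (L**2 + L**2) + L = 2*L**2 + L = L + 2*L**2)
(-604/j(13, -6) + B(25)/620)*(S(27, 36) + (221 - 1*(-173))) = (-604/(-14) + (25*(1 + 2*25))/620)*((-18 + 27) + (221 - 1*(-173))) = (-604*(-1/14) + (25*(1 + 50))*(1/620))*(9 + (221 + 173)) = (302/7 + (25*51)*(1/620))*(9 + 394) = (302/7 + 1275*(1/620))*403 = (302/7 + 255/124)*403 = (39233/868)*403 = 510029/28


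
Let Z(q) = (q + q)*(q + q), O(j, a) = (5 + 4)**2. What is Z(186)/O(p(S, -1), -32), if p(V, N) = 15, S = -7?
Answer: 15376/9 ≈ 1708.4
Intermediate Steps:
O(j, a) = 81 (O(j, a) = 9**2 = 81)
Z(q) = 4*q**2 (Z(q) = (2*q)*(2*q) = 4*q**2)
Z(186)/O(p(S, -1), -32) = (4*186**2)/81 = (4*34596)*(1/81) = 138384*(1/81) = 15376/9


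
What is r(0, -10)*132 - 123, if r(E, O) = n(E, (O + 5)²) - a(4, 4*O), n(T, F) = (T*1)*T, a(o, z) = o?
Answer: -651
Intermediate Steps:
n(T, F) = T² (n(T, F) = T*T = T²)
r(E, O) = -4 + E² (r(E, O) = E² - 1*4 = E² - 4 = -4 + E²)
r(0, -10)*132 - 123 = (-4 + 0²)*132 - 123 = (-4 + 0)*132 - 123 = -4*132 - 123 = -528 - 123 = -651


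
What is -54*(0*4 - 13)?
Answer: 702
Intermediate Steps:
-54*(0*4 - 13) = -54*(0 - 13) = -54*(-13) = 702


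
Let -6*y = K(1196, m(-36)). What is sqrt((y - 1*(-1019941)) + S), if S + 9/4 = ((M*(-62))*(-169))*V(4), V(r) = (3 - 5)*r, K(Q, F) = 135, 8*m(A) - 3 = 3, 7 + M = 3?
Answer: sqrt(5420849)/2 ≈ 1164.1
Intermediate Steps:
M = -4 (M = -7 + 3 = -4)
m(A) = 3/4 (m(A) = 3/8 + (1/8)*3 = 3/8 + 3/8 = 3/4)
y = -45/2 (y = -1/6*135 = -45/2 ≈ -22.500)
V(r) = -2*r
S = 1341175/4 (S = -9/4 + (-4*(-62)*(-169))*(-2*4) = -9/4 + (248*(-169))*(-8) = -9/4 - 41912*(-8) = -9/4 + 335296 = 1341175/4 ≈ 3.3529e+5)
sqrt((y - 1*(-1019941)) + S) = sqrt((-45/2 - 1*(-1019941)) + 1341175/4) = sqrt((-45/2 + 1019941) + 1341175/4) = sqrt(2039837/2 + 1341175/4) = sqrt(5420849/4) = sqrt(5420849)/2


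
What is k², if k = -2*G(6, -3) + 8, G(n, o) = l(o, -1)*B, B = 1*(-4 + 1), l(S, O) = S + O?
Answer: 256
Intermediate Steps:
l(S, O) = O + S
B = -3 (B = 1*(-3) = -3)
G(n, o) = 3 - 3*o (G(n, o) = (-1 + o)*(-3) = 3 - 3*o)
k = -16 (k = -2*(3 - 3*(-3)) + 8 = -2*(3 + 9) + 8 = -2*12 + 8 = -24 + 8 = -16)
k² = (-16)² = 256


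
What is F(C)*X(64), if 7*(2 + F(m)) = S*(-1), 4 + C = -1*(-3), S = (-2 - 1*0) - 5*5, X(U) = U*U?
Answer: 53248/7 ≈ 7606.9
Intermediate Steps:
X(U) = U²
S = -27 (S = (-2 + 0) - 25 = -2 - 25 = -27)
C = -1 (C = -4 - 1*(-3) = -4 + 3 = -1)
F(m) = 13/7 (F(m) = -2 + (-27*(-1))/7 = -2 + (⅐)*27 = -2 + 27/7 = 13/7)
F(C)*X(64) = (13/7)*64² = (13/7)*4096 = 53248/7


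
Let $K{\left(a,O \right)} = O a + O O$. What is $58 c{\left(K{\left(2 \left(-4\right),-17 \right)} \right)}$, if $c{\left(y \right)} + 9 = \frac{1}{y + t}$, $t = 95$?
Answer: $- \frac{135691}{260} \approx -521.89$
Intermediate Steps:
$K{\left(a,O \right)} = O^{2} + O a$ ($K{\left(a,O \right)} = O a + O^{2} = O^{2} + O a$)
$c{\left(y \right)} = -9 + \frac{1}{95 + y}$ ($c{\left(y \right)} = -9 + \frac{1}{y + 95} = -9 + \frac{1}{95 + y}$)
$58 c{\left(K{\left(2 \left(-4\right),-17 \right)} \right)} = 58 \frac{-854 - 9 \left(- 17 \left(-17 + 2 \left(-4\right)\right)\right)}{95 - 17 \left(-17 + 2 \left(-4\right)\right)} = 58 \frac{-854 - 9 \left(- 17 \left(-17 - 8\right)\right)}{95 - 17 \left(-17 - 8\right)} = 58 \frac{-854 - 9 \left(\left(-17\right) \left(-25\right)\right)}{95 - -425} = 58 \frac{-854 - 3825}{95 + 425} = 58 \frac{-854 - 3825}{520} = 58 \cdot \frac{1}{520} \left(-4679\right) = 58 \left(- \frac{4679}{520}\right) = - \frac{135691}{260}$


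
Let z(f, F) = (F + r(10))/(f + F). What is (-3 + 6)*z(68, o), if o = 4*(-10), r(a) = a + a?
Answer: -15/7 ≈ -2.1429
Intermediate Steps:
r(a) = 2*a
o = -40
z(f, F) = (20 + F)/(F + f) (z(f, F) = (F + 2*10)/(f + F) = (F + 20)/(F + f) = (20 + F)/(F + f))
(-3 + 6)*z(68, o) = (-3 + 6)*((20 - 40)/(-40 + 68)) = 3*(-20/28) = 3*((1/28)*(-20)) = 3*(-5/7) = -15/7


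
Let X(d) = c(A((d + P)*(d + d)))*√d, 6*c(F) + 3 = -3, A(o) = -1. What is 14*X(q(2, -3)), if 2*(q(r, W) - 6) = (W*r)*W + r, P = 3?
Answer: -56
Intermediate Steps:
q(r, W) = 6 + r/2 + r*W²/2 (q(r, W) = 6 + ((W*r)*W + r)/2 = 6 + (r*W² + r)/2 = 6 + (r + r*W²)/2 = 6 + (r/2 + r*W²/2) = 6 + r/2 + r*W²/2)
c(F) = -1 (c(F) = -½ + (⅙)*(-3) = -½ - ½ = -1)
X(d) = -√d
14*X(q(2, -3)) = 14*(-√(6 + (½)*2 + (½)*2*(-3)²)) = 14*(-√(6 + 1 + (½)*2*9)) = 14*(-√(6 + 1 + 9)) = 14*(-√16) = 14*(-1*4) = 14*(-4) = -56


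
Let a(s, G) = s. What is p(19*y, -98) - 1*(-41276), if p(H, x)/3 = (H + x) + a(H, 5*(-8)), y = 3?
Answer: 41324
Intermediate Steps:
p(H, x) = 3*x + 6*H (p(H, x) = 3*((H + x) + H) = 3*(x + 2*H) = 3*x + 6*H)
p(19*y, -98) - 1*(-41276) = (3*(-98) + 6*(19*3)) - 1*(-41276) = (-294 + 6*57) + 41276 = (-294 + 342) + 41276 = 48 + 41276 = 41324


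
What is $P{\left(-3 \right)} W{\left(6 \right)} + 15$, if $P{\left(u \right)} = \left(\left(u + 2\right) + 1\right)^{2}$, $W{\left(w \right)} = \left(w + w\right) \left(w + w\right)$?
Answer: $15$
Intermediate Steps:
$W{\left(w \right)} = 4 w^{2}$ ($W{\left(w \right)} = 2 w 2 w = 4 w^{2}$)
$P{\left(u \right)} = \left(3 + u\right)^{2}$ ($P{\left(u \right)} = \left(\left(2 + u\right) + 1\right)^{2} = \left(3 + u\right)^{2}$)
$P{\left(-3 \right)} W{\left(6 \right)} + 15 = \left(3 - 3\right)^{2} \cdot 4 \cdot 6^{2} + 15 = 0^{2} \cdot 4 \cdot 36 + 15 = 0 \cdot 144 + 15 = 0 + 15 = 15$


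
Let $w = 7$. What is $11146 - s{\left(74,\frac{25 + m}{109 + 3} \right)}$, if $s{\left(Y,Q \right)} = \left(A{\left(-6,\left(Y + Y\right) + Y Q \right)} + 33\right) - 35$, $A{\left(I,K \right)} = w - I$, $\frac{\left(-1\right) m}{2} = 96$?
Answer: $11135$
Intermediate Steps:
$m = -192$ ($m = \left(-2\right) 96 = -192$)
$A{\left(I,K \right)} = 7 - I$
$s{\left(Y,Q \right)} = 11$ ($s{\left(Y,Q \right)} = \left(\left(7 - -6\right) + 33\right) - 35 = \left(\left(7 + 6\right) + 33\right) - 35 = \left(13 + 33\right) - 35 = 46 - 35 = 11$)
$11146 - s{\left(74,\frac{25 + m}{109 + 3} \right)} = 11146 - 11 = 11135$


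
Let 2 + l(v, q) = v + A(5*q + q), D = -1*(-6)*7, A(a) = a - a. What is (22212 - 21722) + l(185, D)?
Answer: 673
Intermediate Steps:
A(a) = 0
D = 42 (D = 6*7 = 42)
l(v, q) = -2 + v (l(v, q) = -2 + (v + 0) = -2 + v)
(22212 - 21722) + l(185, D) = (22212 - 21722) + (-2 + 185) = 490 + 183 = 673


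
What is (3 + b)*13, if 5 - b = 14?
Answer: -78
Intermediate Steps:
b = -9 (b = 5 - 1*14 = 5 - 14 = -9)
(3 + b)*13 = (3 - 9)*13 = -6*13 = -78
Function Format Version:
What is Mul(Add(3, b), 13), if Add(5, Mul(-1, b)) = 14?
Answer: -78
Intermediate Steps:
b = -9 (b = Add(5, Mul(-1, 14)) = Add(5, -14) = -9)
Mul(Add(3, b), 13) = Mul(Add(3, -9), 13) = Mul(-6, 13) = -78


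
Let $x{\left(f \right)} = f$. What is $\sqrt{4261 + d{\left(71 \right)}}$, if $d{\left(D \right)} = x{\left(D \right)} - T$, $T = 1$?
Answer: $\sqrt{4331} \approx 65.81$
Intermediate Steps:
$d{\left(D \right)} = -1 + D$ ($d{\left(D \right)} = D - 1 = -1 + D$)
$\sqrt{4261 + d{\left(71 \right)}} = \sqrt{4261 + \left(-1 + 71\right)} = \sqrt{4261 + 70} = \sqrt{4331}$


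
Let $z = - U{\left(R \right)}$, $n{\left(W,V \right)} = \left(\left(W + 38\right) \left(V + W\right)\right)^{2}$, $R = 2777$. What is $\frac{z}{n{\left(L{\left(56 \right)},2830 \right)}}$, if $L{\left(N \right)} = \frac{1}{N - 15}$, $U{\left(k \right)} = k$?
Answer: $- \frac{7847138297}{32722034691044241} \approx -2.3981 \cdot 10^{-7}$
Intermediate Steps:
$L{\left(N \right)} = \frac{1}{-15 + N}$
$n{\left(W,V \right)} = \left(38 + W\right)^{2} \left(V + W\right)^{2}$ ($n{\left(W,V \right)} = \left(\left(38 + W\right) \left(V + W\right)\right)^{2} = \left(38 + W\right)^{2} \left(V + W\right)^{2}$)
$z = -2777$ ($z = \left(-1\right) 2777 = -2777$)
$\frac{z}{n{\left(L{\left(56 \right)},2830 \right)}} = - \frac{2777}{\left(38 + \frac{1}{-15 + 56}\right)^{2} \left(2830 + \frac{1}{-15 + 56}\right)^{2}} = - \frac{2777}{\left(38 + \frac{1}{41}\right)^{2} \left(2830 + \frac{1}{41}\right)^{2}} = - \frac{2777}{\left(\frac{1559}{41}\right)^{2} \left(\frac{116031}{41}\right)^{2}} = - \frac{2777}{\frac{2430481}{1681} \cdot \frac{13463192961}{1681}} = - \frac{2777}{\frac{32722034691044241}{2825761}} = \left(-2777\right) \frac{2825761}{32722034691044241} = - \frac{7847138297}{32722034691044241}$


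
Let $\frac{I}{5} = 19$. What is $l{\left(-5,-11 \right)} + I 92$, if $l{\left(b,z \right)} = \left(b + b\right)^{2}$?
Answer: $8840$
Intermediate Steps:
$I = 95$ ($I = 5 \cdot 19 = 95$)
$l{\left(b,z \right)} = 4 b^{2}$ ($l{\left(b,z \right)} = \left(2 b\right)^{2} = 4 b^{2}$)
$l{\left(-5,-11 \right)} + I 92 = 4 \left(-5\right)^{2} + 95 \cdot 92 = 4 \cdot 25 + 8740 = 100 + 8740 = 8840$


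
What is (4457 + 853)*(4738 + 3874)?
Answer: 45729720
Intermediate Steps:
(4457 + 853)*(4738 + 3874) = 5310*8612 = 45729720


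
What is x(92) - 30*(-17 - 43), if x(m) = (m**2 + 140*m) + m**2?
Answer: 31608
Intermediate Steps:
x(m) = 2*m**2 + 140*m
x(92) - 30*(-17 - 43) = 2*92*(70 + 92) - 30*(-17 - 43) = 2*92*162 - 30*(-60) = 29808 - 1*(-1800) = 29808 + 1800 = 31608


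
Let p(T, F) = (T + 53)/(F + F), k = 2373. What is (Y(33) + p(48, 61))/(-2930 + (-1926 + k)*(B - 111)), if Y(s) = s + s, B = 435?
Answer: 8153/17311556 ≈ 0.00047096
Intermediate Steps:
p(T, F) = (53 + T)/(2*F) (p(T, F) = (53 + T)/((2*F)) = (53 + T)*(1/(2*F)) = (53 + T)/(2*F))
Y(s) = 2*s
(Y(33) + p(48, 61))/(-2930 + (-1926 + k)*(B - 111)) = (2*33 + (½)*(53 + 48)/61)/(-2930 + (-1926 + 2373)*(435 - 111)) = (66 + (½)*(1/61)*101)/(-2930 + 447*324) = (66 + 101/122)/(-2930 + 144828) = (8153/122)/141898 = (8153/122)*(1/141898) = 8153/17311556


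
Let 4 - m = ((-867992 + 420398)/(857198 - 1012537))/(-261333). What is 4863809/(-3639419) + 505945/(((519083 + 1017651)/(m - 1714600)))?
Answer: -21361006365871004138103579052/37840273506551210723217 ≈ -5.6450e+5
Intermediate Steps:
m = 54127091714/13531735629 (m = 4 - (-867992 + 420398)/(857198 - 1012537)/(-261333) = 4 - (-447594/(-155339))*(-1)/261333 = 4 - (-447594*(-1/155339))*(-1)/261333 = 4 - 447594*(-1)/(155339*261333) = 4 - 1*(-149198/13531735629) = 4 + 149198/13531735629 = 54127091714/13531735629 ≈ 4.0000)
4863809/(-3639419) + 505945/(((519083 + 1017651)/(m - 1714600))) = 4863809/(-3639419) + 505945/(((519083 + 1017651)/(54127091714/13531735629 - 1714600))) = 4863809*(-1/3639419) + 505945/((1536734/(-23201459782391686/13531735629))) = -4863809/3639419 + 505945/((1536734*(-13531735629/23201459782391686))) = -4863809/3639419 + 505945/(-10397339110047843/11600729891195843) = -4863809/3639419 + 505945*(-11600729891195843/10397339110047843) = -4863809/3639419 - 5869331284801080786635/10397339110047843 = -21361006365871004138103579052/37840273506551210723217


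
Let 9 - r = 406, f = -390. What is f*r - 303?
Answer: 154527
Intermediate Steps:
r = -397 (r = 9 - 1*406 = 9 - 406 = -397)
f*r - 303 = -390*(-397) - 303 = 154830 - 303 = 154527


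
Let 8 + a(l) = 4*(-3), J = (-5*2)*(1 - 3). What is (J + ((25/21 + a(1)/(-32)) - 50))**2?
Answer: 22420225/28224 ≈ 794.37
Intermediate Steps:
J = 20 (J = -10*(-2) = 20)
a(l) = -20 (a(l) = -8 + 4*(-3) = -8 - 12 = -20)
(J + ((25/21 + a(1)/(-32)) - 50))**2 = (20 + ((25/21 - 20/(-32)) - 50))**2 = (20 + ((25*(1/21) - 20*(-1/32)) - 50))**2 = (20 + ((25/21 + 5/8) - 50))**2 = (20 + (305/168 - 50))**2 = (20 - 8095/168)**2 = (-4735/168)**2 = 22420225/28224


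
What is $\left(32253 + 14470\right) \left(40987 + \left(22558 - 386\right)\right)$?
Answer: $2950977957$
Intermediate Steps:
$\left(32253 + 14470\right) \left(40987 + \left(22558 - 386\right)\right) = 46723 \left(40987 + \left(22558 - 386\right)\right) = 46723 \left(40987 + 22172\right) = 46723 \cdot 63159 = 2950977957$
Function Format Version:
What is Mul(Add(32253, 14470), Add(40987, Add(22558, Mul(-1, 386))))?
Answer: 2950977957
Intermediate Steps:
Mul(Add(32253, 14470), Add(40987, Add(22558, Mul(-1, 386)))) = Mul(46723, Add(40987, Add(22558, -386))) = Mul(46723, Add(40987, 22172)) = Mul(46723, 63159) = 2950977957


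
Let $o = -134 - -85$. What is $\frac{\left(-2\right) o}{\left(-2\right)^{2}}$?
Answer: $\frac{49}{2} \approx 24.5$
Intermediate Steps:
$o = -49$ ($o = -134 + 85 = -49$)
$\frac{\left(-2\right) o}{\left(-2\right)^{2}} = \frac{\left(-2\right) \left(-49\right)}{\left(-2\right)^{2}} = \frac{98}{4} = 98 \cdot \frac{1}{4} = \frac{49}{2}$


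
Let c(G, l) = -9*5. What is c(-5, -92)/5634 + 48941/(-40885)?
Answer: -30841491/25594010 ≈ -1.2050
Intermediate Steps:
c(G, l) = -45
c(-5, -92)/5634 + 48941/(-40885) = -45/5634 + 48941/(-40885) = -45*1/5634 + 48941*(-1/40885) = -5/626 - 48941/40885 = -30841491/25594010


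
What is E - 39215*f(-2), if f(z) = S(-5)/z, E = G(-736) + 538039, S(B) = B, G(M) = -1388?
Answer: 877227/2 ≈ 4.3861e+5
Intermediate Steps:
E = 536651 (E = -1388 + 538039 = 536651)
f(z) = -5/z
E - 39215*f(-2) = 536651 - 39215*(-5/(-2)) = 536651 - 39215*(-5*(-½)) = 536651 - 39215*5/2 = 536651 - 1*196075/2 = 536651 - 196075/2 = 877227/2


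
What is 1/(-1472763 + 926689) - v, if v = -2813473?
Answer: 1536364455001/546074 ≈ 2.8135e+6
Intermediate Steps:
1/(-1472763 + 926689) - v = 1/(-1472763 + 926689) - 1*(-2813473) = 1/(-546074) + 2813473 = -1/546074 + 2813473 = 1536364455001/546074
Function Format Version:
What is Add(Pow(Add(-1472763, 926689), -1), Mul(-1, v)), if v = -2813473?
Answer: Rational(1536364455001, 546074) ≈ 2.8135e+6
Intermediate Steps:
Add(Pow(Add(-1472763, 926689), -1), Mul(-1, v)) = Add(Pow(Add(-1472763, 926689), -1), Mul(-1, -2813473)) = Add(Pow(-546074, -1), 2813473) = Add(Rational(-1, 546074), 2813473) = Rational(1536364455001, 546074)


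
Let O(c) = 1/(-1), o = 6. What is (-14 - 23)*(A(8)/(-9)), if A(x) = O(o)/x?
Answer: -37/72 ≈ -0.51389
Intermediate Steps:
O(c) = -1
A(x) = -1/x
(-14 - 23)*(A(8)/(-9)) = (-14 - 23)*(-1/8/(-9)) = -37*(-1*⅛)*(-1)/9 = -(-37)*(-1)/(8*9) = -37*1/72 = -37/72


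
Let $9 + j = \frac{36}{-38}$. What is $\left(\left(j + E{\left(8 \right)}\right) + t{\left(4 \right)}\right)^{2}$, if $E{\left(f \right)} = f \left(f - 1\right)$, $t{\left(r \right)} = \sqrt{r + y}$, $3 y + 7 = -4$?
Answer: $\frac{2297236}{1083} + \frac{1750 \sqrt{3}}{57} \approx 2174.4$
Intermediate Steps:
$y = - \frac{11}{3}$ ($y = - \frac{7}{3} + \frac{1}{3} \left(-4\right) = - \frac{7}{3} - \frac{4}{3} = - \frac{11}{3} \approx -3.6667$)
$j = - \frac{189}{19}$ ($j = -9 + \frac{36}{-38} = -9 + 36 \left(- \frac{1}{38}\right) = -9 - \frac{18}{19} = - \frac{189}{19} \approx -9.9474$)
$t{\left(r \right)} = \sqrt{- \frac{11}{3} + r}$ ($t{\left(r \right)} = \sqrt{r - \frac{11}{3}} = \sqrt{- \frac{11}{3} + r}$)
$E{\left(f \right)} = f \left(-1 + f\right)$
$\left(\left(j + E{\left(8 \right)}\right) + t{\left(4 \right)}\right)^{2} = \left(\left(- \frac{189}{19} + 8 \left(-1 + 8\right)\right) + \frac{\sqrt{-33 + 9 \cdot 4}}{3}\right)^{2} = \left(\left(- \frac{189}{19} + 8 \cdot 7\right) + \frac{\sqrt{-33 + 36}}{3}\right)^{2} = \left(\left(- \frac{189}{19} + 56\right) + \frac{\sqrt{3}}{3}\right)^{2} = \left(\frac{875}{19} + \frac{\sqrt{3}}{3}\right)^{2}$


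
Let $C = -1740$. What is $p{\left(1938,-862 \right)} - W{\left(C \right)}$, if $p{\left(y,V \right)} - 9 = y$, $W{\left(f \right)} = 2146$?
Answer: $-199$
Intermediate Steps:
$p{\left(y,V \right)} = 9 + y$
$p{\left(1938,-862 \right)} - W{\left(C \right)} = \left(9 + 1938\right) - 2146 = 1947 - 2146 = -199$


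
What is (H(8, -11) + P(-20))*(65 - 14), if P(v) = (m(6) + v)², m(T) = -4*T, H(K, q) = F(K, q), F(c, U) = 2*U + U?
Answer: 97053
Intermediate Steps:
F(c, U) = 3*U
H(K, q) = 3*q
P(v) = (-24 + v)² (P(v) = (-4*6 + v)² = (-24 + v)²)
(H(8, -11) + P(-20))*(65 - 14) = (3*(-11) + (-24 - 20)²)*(65 - 14) = (-33 + (-44)²)*51 = (-33 + 1936)*51 = 1903*51 = 97053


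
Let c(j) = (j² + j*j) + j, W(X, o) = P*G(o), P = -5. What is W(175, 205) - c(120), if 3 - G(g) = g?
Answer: -27910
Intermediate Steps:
G(g) = 3 - g
W(X, o) = -15 + 5*o (W(X, o) = -5*(3 - o) = -15 + 5*o)
c(j) = j + 2*j² (c(j) = (j² + j²) + j = 2*j² + j = j + 2*j²)
W(175, 205) - c(120) = (-15 + 5*205) - 120*(1 + 2*120) = (-15 + 1025) - 120*(1 + 240) = 1010 - 120*241 = 1010 - 1*28920 = 1010 - 28920 = -27910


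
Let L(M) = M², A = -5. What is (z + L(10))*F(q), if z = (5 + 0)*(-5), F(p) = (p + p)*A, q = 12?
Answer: -9000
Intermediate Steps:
F(p) = -10*p (F(p) = (p + p)*(-5) = (2*p)*(-5) = -10*p)
z = -25 (z = 5*(-5) = -25)
(z + L(10))*F(q) = (-25 + 10²)*(-10*12) = (-25 + 100)*(-120) = 75*(-120) = -9000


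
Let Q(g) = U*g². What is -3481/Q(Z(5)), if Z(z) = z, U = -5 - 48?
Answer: 3481/1325 ≈ 2.6272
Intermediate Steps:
U = -53
Q(g) = -53*g²
-3481/Q(Z(5)) = -3481/((-53*5²)) = -3481/((-53*25)) = -3481/(-1325) = -3481*(-1/1325) = 3481/1325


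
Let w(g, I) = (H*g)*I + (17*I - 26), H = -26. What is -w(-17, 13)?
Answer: -5941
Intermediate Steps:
w(g, I) = -26 + 17*I - 26*I*g (w(g, I) = (-26*g)*I + (17*I - 26) = -26*I*g + (-26 + 17*I) = -26 + 17*I - 26*I*g)
-w(-17, 13) = -(-26 + 17*13 - 26*13*(-17)) = -(-26 + 221 + 5746) = -1*5941 = -5941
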